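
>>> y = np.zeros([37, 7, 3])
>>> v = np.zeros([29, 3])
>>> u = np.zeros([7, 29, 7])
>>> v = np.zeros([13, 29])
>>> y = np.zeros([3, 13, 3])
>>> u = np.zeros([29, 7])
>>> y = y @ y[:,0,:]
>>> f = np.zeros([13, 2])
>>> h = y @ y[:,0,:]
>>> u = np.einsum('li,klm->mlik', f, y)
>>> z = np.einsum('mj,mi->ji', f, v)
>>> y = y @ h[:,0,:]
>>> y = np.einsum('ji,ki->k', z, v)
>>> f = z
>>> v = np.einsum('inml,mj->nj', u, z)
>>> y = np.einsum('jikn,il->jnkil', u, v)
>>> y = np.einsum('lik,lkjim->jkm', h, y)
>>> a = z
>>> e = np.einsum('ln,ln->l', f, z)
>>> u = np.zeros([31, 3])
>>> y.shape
(2, 3, 29)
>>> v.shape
(13, 29)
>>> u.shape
(31, 3)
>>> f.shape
(2, 29)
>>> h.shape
(3, 13, 3)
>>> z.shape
(2, 29)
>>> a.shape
(2, 29)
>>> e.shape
(2,)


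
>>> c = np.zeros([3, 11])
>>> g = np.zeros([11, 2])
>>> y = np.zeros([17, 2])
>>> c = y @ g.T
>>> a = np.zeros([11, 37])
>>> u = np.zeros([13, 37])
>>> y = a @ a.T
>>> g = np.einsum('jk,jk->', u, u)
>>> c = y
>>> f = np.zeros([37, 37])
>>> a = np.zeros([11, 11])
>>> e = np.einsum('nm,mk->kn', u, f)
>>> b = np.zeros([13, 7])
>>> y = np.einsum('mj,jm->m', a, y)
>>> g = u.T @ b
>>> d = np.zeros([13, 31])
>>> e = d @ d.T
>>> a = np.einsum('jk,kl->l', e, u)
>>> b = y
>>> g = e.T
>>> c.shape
(11, 11)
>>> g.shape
(13, 13)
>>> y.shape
(11,)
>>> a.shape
(37,)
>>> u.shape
(13, 37)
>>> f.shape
(37, 37)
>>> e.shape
(13, 13)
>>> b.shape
(11,)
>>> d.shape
(13, 31)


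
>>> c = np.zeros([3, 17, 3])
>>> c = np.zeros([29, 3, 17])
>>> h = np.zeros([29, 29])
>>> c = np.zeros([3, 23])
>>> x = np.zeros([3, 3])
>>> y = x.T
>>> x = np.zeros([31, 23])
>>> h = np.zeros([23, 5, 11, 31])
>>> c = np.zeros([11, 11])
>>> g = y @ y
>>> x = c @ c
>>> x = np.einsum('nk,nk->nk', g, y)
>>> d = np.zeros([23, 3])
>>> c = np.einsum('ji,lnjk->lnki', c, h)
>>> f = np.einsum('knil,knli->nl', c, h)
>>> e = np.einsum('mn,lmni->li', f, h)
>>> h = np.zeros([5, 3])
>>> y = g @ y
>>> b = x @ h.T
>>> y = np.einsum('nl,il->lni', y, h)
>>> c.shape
(23, 5, 31, 11)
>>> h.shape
(5, 3)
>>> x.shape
(3, 3)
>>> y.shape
(3, 3, 5)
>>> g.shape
(3, 3)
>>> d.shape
(23, 3)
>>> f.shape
(5, 11)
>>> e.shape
(23, 31)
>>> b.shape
(3, 5)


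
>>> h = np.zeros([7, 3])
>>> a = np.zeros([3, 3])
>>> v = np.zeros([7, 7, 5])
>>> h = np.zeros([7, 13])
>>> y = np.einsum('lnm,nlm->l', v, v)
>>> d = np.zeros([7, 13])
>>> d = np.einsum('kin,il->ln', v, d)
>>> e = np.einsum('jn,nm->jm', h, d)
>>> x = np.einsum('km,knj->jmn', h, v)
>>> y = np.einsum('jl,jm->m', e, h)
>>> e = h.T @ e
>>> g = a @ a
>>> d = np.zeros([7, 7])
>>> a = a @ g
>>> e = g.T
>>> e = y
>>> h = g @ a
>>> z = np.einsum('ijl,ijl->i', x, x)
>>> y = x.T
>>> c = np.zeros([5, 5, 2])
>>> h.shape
(3, 3)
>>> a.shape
(3, 3)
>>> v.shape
(7, 7, 5)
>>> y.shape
(7, 13, 5)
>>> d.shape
(7, 7)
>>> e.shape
(13,)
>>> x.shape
(5, 13, 7)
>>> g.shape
(3, 3)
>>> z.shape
(5,)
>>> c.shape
(5, 5, 2)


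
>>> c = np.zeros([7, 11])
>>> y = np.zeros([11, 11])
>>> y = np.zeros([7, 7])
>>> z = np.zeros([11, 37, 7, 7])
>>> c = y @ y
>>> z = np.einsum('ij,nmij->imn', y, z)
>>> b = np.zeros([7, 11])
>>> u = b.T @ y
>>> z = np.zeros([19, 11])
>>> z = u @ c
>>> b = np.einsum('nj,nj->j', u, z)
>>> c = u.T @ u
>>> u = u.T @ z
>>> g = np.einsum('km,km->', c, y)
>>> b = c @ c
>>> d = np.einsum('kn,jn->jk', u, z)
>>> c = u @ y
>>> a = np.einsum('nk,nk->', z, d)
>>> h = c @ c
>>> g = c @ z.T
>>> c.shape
(7, 7)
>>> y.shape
(7, 7)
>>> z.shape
(11, 7)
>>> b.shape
(7, 7)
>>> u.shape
(7, 7)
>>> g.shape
(7, 11)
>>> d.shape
(11, 7)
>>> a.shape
()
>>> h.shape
(7, 7)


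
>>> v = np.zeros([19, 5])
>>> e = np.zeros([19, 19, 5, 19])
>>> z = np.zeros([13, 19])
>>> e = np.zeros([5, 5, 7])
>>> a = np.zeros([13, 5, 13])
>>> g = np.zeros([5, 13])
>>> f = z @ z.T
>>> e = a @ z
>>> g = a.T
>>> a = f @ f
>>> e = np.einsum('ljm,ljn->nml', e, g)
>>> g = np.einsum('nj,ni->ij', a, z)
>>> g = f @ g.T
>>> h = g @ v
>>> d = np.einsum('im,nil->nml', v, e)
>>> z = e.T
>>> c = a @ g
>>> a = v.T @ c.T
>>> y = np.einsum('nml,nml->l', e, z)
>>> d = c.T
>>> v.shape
(19, 5)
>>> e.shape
(13, 19, 13)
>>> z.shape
(13, 19, 13)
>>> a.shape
(5, 13)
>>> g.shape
(13, 19)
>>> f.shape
(13, 13)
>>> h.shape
(13, 5)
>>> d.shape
(19, 13)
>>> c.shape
(13, 19)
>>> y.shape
(13,)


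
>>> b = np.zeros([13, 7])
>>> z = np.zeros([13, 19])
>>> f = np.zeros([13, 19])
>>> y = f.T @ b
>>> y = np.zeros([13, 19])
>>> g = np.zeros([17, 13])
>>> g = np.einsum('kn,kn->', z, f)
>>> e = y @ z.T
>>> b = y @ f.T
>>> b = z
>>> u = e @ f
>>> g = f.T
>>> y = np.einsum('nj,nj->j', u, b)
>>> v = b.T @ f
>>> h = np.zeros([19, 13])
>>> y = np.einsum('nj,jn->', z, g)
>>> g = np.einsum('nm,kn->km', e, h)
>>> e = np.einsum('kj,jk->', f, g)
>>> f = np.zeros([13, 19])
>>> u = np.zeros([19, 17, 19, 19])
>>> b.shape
(13, 19)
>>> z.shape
(13, 19)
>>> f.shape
(13, 19)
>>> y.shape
()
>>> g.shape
(19, 13)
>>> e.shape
()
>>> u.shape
(19, 17, 19, 19)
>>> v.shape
(19, 19)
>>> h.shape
(19, 13)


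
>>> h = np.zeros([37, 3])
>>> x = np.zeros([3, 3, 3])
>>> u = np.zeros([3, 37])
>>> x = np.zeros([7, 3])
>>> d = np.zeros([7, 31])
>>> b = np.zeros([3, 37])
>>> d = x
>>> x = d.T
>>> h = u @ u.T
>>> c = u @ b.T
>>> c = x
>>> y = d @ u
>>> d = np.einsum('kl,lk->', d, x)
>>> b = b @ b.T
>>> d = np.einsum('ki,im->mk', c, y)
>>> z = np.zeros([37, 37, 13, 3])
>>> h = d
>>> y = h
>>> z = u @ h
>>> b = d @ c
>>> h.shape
(37, 3)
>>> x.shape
(3, 7)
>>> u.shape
(3, 37)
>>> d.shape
(37, 3)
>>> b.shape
(37, 7)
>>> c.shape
(3, 7)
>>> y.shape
(37, 3)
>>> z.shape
(3, 3)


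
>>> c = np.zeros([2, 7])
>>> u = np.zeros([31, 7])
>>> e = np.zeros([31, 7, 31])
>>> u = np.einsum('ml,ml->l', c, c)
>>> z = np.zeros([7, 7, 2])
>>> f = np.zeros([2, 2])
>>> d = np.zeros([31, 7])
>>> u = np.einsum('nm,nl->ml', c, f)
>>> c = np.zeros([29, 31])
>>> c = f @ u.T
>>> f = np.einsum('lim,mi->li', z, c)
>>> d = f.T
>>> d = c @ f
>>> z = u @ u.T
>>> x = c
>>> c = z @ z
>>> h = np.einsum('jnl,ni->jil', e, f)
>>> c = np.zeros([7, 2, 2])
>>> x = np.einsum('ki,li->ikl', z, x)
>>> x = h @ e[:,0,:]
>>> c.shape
(7, 2, 2)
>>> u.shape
(7, 2)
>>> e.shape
(31, 7, 31)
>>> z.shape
(7, 7)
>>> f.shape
(7, 7)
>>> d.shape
(2, 7)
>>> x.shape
(31, 7, 31)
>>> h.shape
(31, 7, 31)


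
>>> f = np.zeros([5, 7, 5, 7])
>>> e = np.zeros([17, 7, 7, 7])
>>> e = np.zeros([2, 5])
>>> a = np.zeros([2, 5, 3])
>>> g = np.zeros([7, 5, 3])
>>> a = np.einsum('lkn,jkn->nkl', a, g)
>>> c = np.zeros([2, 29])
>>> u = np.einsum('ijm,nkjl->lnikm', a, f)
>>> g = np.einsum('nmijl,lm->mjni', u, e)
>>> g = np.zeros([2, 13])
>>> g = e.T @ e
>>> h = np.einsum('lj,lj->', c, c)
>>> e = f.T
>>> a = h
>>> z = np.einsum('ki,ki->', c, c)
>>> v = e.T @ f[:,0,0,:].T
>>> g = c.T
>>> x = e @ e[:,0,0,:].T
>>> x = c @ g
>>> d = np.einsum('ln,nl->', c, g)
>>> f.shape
(5, 7, 5, 7)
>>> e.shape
(7, 5, 7, 5)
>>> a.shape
()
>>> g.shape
(29, 2)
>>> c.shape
(2, 29)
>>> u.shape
(7, 5, 3, 7, 2)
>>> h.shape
()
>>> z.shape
()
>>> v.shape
(5, 7, 5, 5)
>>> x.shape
(2, 2)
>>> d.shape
()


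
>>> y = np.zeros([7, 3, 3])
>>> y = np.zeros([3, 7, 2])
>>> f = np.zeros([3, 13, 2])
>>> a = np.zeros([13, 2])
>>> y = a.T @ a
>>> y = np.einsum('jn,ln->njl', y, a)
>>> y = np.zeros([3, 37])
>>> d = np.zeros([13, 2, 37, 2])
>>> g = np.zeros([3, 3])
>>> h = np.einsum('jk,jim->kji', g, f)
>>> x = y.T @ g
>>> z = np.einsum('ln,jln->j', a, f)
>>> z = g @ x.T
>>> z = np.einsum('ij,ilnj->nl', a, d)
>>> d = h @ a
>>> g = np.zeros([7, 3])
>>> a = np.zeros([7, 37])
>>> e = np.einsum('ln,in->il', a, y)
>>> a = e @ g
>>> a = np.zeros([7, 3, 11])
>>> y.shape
(3, 37)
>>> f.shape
(3, 13, 2)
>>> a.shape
(7, 3, 11)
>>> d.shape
(3, 3, 2)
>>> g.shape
(7, 3)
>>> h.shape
(3, 3, 13)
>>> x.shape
(37, 3)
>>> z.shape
(37, 2)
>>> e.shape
(3, 7)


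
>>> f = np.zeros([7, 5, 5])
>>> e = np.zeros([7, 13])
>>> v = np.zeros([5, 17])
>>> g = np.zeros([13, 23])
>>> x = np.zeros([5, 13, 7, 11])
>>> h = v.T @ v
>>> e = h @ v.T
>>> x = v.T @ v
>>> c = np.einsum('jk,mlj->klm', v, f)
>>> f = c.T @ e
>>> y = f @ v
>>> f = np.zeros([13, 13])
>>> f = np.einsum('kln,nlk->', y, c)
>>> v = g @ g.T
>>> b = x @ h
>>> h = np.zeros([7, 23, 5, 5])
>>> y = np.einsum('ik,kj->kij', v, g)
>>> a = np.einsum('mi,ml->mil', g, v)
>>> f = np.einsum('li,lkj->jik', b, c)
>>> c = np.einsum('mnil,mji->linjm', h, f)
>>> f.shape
(7, 17, 5)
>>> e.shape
(17, 5)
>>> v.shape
(13, 13)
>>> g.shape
(13, 23)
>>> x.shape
(17, 17)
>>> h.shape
(7, 23, 5, 5)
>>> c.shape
(5, 5, 23, 17, 7)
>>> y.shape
(13, 13, 23)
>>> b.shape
(17, 17)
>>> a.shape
(13, 23, 13)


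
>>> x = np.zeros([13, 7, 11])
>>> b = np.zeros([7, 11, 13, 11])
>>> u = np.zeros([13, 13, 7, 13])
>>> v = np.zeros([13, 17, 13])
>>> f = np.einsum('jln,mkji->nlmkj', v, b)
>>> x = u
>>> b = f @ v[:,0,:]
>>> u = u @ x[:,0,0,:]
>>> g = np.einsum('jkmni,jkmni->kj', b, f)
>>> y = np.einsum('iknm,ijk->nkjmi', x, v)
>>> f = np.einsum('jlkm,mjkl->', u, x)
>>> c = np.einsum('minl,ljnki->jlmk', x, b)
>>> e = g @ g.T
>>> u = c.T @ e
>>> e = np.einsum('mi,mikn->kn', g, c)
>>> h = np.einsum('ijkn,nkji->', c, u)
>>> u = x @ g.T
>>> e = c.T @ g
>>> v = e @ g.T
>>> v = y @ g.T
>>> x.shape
(13, 13, 7, 13)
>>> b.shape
(13, 17, 7, 11, 13)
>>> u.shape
(13, 13, 7, 17)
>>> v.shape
(7, 13, 17, 13, 17)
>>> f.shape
()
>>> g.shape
(17, 13)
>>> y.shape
(7, 13, 17, 13, 13)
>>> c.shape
(17, 13, 13, 11)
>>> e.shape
(11, 13, 13, 13)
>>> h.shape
()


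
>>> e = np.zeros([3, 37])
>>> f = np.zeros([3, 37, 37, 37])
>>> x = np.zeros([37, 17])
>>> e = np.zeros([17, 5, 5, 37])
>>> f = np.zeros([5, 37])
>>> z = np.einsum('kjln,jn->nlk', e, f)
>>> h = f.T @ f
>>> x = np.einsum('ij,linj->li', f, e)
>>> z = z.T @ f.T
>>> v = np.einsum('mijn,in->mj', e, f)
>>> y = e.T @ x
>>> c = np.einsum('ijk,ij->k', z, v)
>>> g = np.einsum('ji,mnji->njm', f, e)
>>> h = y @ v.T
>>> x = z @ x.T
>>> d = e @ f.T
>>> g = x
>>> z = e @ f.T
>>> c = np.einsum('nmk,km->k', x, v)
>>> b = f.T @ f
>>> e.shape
(17, 5, 5, 37)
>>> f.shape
(5, 37)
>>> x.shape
(17, 5, 17)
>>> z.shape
(17, 5, 5, 5)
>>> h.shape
(37, 5, 5, 17)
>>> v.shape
(17, 5)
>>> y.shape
(37, 5, 5, 5)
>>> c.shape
(17,)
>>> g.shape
(17, 5, 17)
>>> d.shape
(17, 5, 5, 5)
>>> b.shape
(37, 37)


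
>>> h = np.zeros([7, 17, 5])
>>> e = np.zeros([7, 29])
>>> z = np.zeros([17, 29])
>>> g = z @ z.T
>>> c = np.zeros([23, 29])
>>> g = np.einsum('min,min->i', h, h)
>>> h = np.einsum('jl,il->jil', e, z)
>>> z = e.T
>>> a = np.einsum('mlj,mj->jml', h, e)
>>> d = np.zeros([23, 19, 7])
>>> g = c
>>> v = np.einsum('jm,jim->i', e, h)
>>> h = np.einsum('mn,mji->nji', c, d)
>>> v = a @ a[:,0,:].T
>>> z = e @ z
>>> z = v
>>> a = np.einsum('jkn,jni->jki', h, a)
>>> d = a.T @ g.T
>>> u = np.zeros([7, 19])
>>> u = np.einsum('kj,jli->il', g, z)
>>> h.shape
(29, 19, 7)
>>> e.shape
(7, 29)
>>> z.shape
(29, 7, 29)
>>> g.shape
(23, 29)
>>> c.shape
(23, 29)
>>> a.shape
(29, 19, 17)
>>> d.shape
(17, 19, 23)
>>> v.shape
(29, 7, 29)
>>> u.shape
(29, 7)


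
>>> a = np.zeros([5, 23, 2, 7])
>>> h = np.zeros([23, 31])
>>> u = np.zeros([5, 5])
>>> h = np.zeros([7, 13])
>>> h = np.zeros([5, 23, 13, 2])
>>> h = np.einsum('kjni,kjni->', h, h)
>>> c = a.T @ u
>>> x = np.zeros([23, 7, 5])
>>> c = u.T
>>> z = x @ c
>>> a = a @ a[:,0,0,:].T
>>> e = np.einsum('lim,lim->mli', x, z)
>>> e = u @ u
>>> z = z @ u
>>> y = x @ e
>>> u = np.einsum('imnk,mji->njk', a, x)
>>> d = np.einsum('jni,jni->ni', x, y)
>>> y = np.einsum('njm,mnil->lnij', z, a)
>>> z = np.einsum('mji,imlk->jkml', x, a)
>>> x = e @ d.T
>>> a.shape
(5, 23, 2, 5)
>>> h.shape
()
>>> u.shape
(2, 7, 5)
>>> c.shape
(5, 5)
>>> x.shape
(5, 7)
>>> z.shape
(7, 5, 23, 2)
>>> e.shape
(5, 5)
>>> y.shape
(5, 23, 2, 7)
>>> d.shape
(7, 5)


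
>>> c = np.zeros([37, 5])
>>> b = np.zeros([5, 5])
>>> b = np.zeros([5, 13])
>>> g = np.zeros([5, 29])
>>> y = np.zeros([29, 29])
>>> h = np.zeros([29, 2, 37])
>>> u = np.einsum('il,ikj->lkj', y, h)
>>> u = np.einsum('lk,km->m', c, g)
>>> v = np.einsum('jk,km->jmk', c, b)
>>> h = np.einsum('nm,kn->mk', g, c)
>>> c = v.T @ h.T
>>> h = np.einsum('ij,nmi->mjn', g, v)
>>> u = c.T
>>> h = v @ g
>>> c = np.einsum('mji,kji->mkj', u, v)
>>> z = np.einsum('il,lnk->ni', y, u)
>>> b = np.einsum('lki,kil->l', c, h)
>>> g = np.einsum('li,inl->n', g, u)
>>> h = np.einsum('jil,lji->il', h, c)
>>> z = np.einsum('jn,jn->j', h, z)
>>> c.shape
(29, 37, 13)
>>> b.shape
(29,)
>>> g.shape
(13,)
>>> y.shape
(29, 29)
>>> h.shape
(13, 29)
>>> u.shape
(29, 13, 5)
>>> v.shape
(37, 13, 5)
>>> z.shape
(13,)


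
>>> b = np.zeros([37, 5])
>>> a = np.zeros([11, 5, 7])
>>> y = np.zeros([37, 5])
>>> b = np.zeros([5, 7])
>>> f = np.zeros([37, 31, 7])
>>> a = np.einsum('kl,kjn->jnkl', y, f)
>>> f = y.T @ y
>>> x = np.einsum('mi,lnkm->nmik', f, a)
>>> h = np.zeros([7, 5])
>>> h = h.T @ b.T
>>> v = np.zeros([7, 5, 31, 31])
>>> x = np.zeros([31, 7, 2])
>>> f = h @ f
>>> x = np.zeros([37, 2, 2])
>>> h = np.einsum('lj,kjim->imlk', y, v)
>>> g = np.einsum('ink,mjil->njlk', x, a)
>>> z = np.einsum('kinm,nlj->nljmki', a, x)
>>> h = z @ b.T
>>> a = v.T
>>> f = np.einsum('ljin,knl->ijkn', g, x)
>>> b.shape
(5, 7)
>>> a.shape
(31, 31, 5, 7)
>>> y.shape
(37, 5)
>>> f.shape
(5, 7, 37, 2)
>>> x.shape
(37, 2, 2)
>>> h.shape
(37, 2, 2, 5, 31, 5)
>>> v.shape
(7, 5, 31, 31)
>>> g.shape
(2, 7, 5, 2)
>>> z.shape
(37, 2, 2, 5, 31, 7)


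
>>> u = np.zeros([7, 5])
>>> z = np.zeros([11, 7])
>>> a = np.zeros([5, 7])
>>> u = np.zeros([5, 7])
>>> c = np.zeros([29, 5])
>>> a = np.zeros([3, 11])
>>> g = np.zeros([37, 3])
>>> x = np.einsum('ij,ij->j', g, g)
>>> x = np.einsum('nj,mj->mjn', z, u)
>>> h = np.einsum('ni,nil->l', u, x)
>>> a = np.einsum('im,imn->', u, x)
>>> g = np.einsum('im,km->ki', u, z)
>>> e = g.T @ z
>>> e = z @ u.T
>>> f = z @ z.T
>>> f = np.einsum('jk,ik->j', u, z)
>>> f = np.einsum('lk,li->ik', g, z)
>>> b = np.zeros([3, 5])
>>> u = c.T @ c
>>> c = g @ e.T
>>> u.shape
(5, 5)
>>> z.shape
(11, 7)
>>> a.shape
()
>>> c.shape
(11, 11)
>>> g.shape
(11, 5)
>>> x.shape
(5, 7, 11)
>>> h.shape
(11,)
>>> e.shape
(11, 5)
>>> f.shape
(7, 5)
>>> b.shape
(3, 5)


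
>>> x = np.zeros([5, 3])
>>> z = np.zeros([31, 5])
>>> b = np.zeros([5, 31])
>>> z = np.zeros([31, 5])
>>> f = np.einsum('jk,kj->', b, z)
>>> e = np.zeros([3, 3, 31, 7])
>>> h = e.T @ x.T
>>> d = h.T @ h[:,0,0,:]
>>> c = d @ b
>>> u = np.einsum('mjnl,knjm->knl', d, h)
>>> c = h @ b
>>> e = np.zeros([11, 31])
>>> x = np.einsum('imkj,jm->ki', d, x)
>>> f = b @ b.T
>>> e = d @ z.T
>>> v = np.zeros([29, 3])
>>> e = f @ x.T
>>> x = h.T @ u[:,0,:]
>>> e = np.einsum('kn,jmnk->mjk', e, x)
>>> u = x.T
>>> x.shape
(5, 3, 31, 5)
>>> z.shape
(31, 5)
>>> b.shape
(5, 31)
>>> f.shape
(5, 5)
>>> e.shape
(3, 5, 5)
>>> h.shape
(7, 31, 3, 5)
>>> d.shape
(5, 3, 31, 5)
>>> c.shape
(7, 31, 3, 31)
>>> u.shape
(5, 31, 3, 5)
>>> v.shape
(29, 3)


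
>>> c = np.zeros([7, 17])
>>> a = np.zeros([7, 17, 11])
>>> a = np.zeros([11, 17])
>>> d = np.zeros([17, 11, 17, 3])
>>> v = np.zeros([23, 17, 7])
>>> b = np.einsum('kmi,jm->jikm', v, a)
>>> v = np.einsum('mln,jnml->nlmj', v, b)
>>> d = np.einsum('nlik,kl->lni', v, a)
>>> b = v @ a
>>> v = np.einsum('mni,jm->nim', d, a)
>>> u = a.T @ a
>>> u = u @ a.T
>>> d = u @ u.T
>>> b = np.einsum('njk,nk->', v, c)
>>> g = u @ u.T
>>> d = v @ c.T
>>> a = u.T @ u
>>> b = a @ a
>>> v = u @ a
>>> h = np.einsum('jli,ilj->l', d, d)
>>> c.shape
(7, 17)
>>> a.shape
(11, 11)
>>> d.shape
(7, 23, 7)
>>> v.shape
(17, 11)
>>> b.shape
(11, 11)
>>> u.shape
(17, 11)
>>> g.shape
(17, 17)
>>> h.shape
(23,)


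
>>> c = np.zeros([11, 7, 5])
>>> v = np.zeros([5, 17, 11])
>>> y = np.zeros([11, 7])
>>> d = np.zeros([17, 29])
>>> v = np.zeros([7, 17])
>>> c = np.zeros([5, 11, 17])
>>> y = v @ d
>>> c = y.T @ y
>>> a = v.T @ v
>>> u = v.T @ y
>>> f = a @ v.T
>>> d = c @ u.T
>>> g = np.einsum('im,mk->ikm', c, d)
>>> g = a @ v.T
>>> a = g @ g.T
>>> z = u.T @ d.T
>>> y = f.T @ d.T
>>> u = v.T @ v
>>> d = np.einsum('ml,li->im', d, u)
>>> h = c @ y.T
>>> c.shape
(29, 29)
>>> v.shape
(7, 17)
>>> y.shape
(7, 29)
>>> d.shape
(17, 29)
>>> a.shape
(17, 17)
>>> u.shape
(17, 17)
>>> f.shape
(17, 7)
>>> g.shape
(17, 7)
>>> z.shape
(29, 29)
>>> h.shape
(29, 7)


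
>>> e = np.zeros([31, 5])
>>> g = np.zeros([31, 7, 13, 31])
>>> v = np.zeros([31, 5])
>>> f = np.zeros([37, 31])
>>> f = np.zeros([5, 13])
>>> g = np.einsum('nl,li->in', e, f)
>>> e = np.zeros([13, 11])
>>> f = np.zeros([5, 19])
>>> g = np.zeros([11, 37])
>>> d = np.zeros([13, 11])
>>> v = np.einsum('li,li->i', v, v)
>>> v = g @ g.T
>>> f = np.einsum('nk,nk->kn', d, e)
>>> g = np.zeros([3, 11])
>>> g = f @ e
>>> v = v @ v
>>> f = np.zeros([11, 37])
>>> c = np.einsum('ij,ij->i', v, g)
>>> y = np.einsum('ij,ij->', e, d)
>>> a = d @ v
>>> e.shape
(13, 11)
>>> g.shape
(11, 11)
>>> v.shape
(11, 11)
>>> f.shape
(11, 37)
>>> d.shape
(13, 11)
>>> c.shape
(11,)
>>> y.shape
()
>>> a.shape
(13, 11)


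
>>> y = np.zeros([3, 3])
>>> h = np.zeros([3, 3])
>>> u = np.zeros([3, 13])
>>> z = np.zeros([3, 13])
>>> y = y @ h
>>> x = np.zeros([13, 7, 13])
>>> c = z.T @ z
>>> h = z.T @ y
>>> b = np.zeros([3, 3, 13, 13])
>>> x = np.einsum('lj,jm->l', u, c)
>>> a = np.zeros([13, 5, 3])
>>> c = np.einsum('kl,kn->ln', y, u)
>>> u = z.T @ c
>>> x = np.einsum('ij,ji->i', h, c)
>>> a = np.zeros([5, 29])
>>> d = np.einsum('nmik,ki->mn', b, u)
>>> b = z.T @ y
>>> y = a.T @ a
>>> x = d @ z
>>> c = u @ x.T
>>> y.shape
(29, 29)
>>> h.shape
(13, 3)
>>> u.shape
(13, 13)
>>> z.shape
(3, 13)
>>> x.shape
(3, 13)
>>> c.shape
(13, 3)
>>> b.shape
(13, 3)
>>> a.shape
(5, 29)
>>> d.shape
(3, 3)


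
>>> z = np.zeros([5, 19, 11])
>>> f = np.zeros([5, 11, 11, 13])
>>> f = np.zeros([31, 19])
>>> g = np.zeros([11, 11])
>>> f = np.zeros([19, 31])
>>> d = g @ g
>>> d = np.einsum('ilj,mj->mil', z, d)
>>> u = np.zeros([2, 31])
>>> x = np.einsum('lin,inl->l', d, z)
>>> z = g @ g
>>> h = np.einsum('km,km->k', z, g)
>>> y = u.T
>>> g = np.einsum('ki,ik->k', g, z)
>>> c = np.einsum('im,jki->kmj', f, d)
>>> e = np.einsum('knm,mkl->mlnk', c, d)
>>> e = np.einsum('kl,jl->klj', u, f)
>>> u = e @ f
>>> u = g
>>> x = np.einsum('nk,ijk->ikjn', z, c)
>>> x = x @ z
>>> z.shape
(11, 11)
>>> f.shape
(19, 31)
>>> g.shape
(11,)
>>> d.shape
(11, 5, 19)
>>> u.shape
(11,)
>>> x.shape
(5, 11, 31, 11)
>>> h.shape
(11,)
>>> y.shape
(31, 2)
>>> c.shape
(5, 31, 11)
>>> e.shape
(2, 31, 19)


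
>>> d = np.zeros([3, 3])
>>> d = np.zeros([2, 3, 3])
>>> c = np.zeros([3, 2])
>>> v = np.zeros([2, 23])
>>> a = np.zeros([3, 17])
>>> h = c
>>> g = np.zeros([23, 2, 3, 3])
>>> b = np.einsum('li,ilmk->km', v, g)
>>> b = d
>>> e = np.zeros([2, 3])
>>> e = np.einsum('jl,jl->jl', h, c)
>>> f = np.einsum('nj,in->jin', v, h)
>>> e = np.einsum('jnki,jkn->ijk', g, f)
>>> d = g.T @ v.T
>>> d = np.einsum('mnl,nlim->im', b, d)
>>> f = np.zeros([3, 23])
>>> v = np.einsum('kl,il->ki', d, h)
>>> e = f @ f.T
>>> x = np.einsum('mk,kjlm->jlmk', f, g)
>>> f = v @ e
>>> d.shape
(2, 2)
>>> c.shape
(3, 2)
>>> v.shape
(2, 3)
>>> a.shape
(3, 17)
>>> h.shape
(3, 2)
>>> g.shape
(23, 2, 3, 3)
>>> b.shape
(2, 3, 3)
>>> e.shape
(3, 3)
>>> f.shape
(2, 3)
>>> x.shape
(2, 3, 3, 23)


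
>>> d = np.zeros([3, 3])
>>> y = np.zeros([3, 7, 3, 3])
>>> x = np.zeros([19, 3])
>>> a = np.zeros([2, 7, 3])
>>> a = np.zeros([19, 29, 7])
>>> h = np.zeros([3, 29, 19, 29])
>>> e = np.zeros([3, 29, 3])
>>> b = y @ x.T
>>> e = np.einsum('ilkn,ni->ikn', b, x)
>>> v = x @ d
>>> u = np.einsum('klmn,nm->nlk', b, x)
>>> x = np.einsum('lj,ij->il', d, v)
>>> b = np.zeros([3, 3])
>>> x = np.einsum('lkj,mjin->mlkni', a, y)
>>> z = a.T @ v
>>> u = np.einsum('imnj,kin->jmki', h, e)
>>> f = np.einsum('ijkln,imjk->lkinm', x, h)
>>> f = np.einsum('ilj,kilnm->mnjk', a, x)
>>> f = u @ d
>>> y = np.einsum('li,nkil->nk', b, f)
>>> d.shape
(3, 3)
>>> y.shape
(29, 29)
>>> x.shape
(3, 19, 29, 3, 3)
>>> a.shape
(19, 29, 7)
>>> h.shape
(3, 29, 19, 29)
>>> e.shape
(3, 3, 19)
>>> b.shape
(3, 3)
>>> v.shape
(19, 3)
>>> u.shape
(29, 29, 3, 3)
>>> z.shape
(7, 29, 3)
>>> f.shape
(29, 29, 3, 3)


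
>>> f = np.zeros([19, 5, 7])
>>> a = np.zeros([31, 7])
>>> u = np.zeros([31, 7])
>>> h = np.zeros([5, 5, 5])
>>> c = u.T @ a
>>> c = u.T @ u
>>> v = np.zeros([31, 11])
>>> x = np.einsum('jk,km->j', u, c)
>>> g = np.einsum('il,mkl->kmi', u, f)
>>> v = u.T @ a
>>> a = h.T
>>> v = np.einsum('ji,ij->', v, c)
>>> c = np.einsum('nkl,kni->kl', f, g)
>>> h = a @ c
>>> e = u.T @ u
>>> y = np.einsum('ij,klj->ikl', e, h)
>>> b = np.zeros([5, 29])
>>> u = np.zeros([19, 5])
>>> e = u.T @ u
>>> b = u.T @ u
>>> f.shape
(19, 5, 7)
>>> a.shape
(5, 5, 5)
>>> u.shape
(19, 5)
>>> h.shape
(5, 5, 7)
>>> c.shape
(5, 7)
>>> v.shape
()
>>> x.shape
(31,)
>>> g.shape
(5, 19, 31)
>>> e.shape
(5, 5)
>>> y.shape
(7, 5, 5)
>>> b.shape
(5, 5)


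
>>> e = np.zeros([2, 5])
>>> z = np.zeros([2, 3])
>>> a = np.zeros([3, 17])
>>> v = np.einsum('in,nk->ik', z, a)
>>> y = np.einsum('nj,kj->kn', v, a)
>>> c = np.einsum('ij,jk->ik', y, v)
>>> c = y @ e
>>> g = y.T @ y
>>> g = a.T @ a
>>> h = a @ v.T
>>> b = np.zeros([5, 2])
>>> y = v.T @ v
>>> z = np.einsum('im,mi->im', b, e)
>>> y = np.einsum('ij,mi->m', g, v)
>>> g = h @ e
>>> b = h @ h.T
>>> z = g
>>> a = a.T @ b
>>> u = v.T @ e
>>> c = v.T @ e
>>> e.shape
(2, 5)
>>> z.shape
(3, 5)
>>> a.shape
(17, 3)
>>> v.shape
(2, 17)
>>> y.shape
(2,)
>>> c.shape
(17, 5)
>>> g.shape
(3, 5)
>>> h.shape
(3, 2)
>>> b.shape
(3, 3)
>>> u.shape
(17, 5)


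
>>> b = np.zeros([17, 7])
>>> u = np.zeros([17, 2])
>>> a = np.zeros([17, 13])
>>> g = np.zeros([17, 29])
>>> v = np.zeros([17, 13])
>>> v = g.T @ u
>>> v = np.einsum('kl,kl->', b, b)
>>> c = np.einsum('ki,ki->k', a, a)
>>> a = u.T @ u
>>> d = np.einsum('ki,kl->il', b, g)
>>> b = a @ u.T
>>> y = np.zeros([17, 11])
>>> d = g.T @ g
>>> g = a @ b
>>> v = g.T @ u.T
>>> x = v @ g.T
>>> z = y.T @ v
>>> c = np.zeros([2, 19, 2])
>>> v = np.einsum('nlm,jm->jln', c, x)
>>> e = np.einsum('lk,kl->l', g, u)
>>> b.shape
(2, 17)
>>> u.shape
(17, 2)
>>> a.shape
(2, 2)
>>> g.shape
(2, 17)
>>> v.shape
(17, 19, 2)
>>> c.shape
(2, 19, 2)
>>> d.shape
(29, 29)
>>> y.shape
(17, 11)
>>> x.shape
(17, 2)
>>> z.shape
(11, 17)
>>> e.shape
(2,)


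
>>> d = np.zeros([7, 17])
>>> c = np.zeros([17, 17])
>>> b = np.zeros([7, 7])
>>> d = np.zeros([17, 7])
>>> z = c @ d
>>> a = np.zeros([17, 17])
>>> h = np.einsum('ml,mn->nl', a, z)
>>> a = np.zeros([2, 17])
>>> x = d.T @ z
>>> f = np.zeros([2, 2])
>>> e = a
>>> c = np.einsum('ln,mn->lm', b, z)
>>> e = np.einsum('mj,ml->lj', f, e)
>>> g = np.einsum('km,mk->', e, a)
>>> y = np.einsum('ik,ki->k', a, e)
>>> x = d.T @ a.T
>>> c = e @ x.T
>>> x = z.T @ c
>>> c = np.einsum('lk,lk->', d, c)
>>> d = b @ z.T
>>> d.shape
(7, 17)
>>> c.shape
()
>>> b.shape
(7, 7)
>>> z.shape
(17, 7)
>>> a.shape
(2, 17)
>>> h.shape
(7, 17)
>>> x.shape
(7, 7)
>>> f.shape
(2, 2)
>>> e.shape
(17, 2)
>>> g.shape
()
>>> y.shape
(17,)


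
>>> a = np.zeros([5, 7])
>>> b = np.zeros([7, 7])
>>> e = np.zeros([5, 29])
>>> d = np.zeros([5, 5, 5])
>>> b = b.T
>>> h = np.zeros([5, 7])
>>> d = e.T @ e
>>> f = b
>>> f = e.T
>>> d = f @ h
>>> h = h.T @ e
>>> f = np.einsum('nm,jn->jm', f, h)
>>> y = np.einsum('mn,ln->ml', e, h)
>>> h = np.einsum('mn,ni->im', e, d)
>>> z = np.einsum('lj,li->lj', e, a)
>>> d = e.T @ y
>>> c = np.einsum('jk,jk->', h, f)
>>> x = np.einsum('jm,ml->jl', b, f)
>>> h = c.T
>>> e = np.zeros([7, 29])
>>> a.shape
(5, 7)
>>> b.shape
(7, 7)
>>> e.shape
(7, 29)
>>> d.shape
(29, 7)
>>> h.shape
()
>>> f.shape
(7, 5)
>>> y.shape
(5, 7)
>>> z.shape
(5, 29)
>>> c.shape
()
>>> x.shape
(7, 5)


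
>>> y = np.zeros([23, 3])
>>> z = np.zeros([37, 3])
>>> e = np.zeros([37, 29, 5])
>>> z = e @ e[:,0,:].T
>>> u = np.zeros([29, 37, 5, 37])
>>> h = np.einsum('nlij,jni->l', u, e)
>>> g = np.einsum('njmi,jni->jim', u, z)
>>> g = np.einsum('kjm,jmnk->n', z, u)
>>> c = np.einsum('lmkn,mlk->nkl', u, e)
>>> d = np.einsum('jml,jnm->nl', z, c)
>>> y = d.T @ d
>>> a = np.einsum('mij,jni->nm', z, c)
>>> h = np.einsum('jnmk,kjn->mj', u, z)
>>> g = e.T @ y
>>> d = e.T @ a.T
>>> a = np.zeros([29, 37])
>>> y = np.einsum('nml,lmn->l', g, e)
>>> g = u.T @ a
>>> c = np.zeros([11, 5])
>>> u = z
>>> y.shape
(37,)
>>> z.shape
(37, 29, 37)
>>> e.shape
(37, 29, 5)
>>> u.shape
(37, 29, 37)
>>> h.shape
(5, 29)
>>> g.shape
(37, 5, 37, 37)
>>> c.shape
(11, 5)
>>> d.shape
(5, 29, 5)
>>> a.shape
(29, 37)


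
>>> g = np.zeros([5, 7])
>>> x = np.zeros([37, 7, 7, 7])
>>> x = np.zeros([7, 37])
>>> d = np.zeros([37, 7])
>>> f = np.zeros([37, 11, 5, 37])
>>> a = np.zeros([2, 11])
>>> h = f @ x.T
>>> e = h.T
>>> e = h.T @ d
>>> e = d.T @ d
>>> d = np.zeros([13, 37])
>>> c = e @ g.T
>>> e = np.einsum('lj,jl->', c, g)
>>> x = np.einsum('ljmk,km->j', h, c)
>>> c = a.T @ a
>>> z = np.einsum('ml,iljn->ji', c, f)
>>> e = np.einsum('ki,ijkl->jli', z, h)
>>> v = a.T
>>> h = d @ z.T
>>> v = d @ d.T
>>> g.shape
(5, 7)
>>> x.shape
(11,)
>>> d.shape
(13, 37)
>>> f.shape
(37, 11, 5, 37)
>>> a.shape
(2, 11)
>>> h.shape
(13, 5)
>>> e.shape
(11, 7, 37)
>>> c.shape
(11, 11)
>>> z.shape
(5, 37)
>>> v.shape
(13, 13)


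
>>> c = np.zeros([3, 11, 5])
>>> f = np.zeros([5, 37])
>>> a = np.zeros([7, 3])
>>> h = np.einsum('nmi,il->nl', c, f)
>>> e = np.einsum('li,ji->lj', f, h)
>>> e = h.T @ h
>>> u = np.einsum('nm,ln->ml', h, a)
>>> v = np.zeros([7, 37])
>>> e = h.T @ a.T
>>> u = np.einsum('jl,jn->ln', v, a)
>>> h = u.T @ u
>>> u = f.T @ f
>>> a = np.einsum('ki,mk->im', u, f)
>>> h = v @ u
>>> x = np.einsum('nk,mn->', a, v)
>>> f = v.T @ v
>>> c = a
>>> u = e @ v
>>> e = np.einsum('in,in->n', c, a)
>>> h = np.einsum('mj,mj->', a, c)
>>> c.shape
(37, 5)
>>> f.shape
(37, 37)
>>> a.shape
(37, 5)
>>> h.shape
()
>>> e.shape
(5,)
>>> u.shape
(37, 37)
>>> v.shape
(7, 37)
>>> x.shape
()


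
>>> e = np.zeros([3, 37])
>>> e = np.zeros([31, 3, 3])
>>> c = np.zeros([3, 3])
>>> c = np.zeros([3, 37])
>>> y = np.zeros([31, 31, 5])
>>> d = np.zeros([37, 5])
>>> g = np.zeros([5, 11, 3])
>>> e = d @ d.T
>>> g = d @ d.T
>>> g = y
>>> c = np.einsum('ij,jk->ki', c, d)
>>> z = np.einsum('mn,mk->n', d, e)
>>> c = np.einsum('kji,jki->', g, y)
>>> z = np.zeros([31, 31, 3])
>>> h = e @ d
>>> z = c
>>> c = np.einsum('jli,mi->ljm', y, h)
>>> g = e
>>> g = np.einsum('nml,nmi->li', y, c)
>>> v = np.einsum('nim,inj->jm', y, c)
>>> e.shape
(37, 37)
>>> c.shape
(31, 31, 37)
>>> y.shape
(31, 31, 5)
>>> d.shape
(37, 5)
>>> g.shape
(5, 37)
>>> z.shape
()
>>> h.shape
(37, 5)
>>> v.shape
(37, 5)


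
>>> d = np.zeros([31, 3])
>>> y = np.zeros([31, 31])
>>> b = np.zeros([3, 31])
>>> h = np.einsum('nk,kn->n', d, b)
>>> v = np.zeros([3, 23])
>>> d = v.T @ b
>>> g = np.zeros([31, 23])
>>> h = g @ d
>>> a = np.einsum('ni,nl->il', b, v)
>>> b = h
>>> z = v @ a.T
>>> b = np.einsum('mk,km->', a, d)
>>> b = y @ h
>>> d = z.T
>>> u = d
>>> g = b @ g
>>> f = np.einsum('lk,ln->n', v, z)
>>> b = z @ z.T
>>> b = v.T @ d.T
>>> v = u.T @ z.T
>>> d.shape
(31, 3)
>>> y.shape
(31, 31)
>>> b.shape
(23, 31)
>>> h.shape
(31, 31)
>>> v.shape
(3, 3)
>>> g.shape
(31, 23)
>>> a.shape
(31, 23)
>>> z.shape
(3, 31)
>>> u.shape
(31, 3)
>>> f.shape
(31,)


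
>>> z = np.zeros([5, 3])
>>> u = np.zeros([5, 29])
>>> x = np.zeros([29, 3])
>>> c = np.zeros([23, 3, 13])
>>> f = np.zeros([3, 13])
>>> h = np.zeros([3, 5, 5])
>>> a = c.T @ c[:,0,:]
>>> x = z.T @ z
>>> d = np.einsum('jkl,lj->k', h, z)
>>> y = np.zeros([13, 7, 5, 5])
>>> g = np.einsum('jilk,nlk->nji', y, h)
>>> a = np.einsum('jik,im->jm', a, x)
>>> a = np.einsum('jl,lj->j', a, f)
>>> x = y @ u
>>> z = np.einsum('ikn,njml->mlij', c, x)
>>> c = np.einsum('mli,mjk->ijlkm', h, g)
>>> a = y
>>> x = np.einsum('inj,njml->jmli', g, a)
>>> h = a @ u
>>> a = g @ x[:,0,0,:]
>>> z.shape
(5, 29, 23, 7)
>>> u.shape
(5, 29)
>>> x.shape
(7, 5, 5, 3)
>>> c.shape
(5, 13, 5, 7, 3)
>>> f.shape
(3, 13)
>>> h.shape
(13, 7, 5, 29)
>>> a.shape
(3, 13, 3)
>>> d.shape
(5,)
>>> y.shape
(13, 7, 5, 5)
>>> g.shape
(3, 13, 7)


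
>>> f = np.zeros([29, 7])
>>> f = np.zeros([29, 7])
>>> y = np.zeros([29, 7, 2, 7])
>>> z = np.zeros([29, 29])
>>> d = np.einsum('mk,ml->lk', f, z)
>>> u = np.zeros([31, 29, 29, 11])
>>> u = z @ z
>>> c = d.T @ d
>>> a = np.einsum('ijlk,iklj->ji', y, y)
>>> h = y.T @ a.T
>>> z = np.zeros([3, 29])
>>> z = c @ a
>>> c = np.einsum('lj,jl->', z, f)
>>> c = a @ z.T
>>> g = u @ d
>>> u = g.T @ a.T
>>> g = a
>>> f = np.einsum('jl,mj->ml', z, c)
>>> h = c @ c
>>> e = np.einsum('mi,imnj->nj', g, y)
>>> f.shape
(7, 29)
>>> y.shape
(29, 7, 2, 7)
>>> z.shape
(7, 29)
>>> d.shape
(29, 7)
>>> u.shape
(7, 7)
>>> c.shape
(7, 7)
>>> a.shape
(7, 29)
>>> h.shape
(7, 7)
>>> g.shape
(7, 29)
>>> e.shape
(2, 7)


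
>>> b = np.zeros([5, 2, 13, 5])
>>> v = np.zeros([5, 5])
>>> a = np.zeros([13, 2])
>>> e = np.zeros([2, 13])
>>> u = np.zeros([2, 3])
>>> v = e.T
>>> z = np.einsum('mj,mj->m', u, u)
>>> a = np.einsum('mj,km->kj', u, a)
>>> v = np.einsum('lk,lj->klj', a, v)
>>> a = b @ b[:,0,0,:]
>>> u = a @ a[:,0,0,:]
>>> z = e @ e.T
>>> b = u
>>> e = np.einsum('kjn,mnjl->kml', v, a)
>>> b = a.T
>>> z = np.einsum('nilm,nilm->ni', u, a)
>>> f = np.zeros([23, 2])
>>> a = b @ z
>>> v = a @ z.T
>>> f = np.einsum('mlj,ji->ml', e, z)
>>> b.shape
(5, 13, 2, 5)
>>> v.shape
(5, 13, 2, 5)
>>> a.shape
(5, 13, 2, 2)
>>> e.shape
(3, 5, 5)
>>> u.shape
(5, 2, 13, 5)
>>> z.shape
(5, 2)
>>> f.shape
(3, 5)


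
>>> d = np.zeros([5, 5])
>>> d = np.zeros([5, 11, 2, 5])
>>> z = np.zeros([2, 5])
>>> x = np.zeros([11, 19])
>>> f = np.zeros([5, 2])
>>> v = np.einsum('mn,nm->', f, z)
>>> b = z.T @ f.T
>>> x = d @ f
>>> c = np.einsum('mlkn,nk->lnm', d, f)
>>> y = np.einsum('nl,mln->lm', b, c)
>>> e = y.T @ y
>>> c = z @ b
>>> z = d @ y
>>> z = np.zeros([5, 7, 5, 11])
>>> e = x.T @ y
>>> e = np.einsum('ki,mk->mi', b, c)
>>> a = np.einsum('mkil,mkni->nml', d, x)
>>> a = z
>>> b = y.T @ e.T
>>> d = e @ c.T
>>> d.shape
(2, 2)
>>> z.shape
(5, 7, 5, 11)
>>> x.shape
(5, 11, 2, 2)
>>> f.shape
(5, 2)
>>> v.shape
()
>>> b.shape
(11, 2)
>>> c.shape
(2, 5)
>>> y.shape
(5, 11)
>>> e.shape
(2, 5)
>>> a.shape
(5, 7, 5, 11)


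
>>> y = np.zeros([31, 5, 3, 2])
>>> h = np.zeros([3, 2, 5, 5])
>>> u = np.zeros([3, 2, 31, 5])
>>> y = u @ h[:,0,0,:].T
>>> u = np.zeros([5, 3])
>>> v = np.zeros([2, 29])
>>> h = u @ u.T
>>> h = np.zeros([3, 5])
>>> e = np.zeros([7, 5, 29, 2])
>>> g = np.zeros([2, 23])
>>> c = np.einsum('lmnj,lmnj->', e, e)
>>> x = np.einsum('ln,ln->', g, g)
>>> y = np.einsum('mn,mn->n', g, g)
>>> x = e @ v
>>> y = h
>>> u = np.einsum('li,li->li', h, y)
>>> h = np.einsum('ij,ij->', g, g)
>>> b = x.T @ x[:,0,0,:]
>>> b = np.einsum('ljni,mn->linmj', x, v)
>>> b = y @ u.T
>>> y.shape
(3, 5)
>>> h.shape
()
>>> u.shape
(3, 5)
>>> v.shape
(2, 29)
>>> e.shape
(7, 5, 29, 2)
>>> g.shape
(2, 23)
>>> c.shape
()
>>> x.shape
(7, 5, 29, 29)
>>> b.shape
(3, 3)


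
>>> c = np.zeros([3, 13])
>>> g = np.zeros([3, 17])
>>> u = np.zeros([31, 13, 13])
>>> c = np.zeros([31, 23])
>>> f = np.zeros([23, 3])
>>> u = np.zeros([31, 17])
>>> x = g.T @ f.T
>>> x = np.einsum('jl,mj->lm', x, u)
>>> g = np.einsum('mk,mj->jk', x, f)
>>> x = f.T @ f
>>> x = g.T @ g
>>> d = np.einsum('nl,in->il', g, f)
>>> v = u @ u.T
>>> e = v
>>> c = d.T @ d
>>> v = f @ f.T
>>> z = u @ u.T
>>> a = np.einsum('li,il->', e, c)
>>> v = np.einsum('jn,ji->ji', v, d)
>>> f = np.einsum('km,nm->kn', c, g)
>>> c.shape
(31, 31)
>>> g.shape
(3, 31)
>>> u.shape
(31, 17)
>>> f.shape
(31, 3)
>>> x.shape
(31, 31)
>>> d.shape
(23, 31)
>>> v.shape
(23, 31)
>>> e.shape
(31, 31)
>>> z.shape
(31, 31)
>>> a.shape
()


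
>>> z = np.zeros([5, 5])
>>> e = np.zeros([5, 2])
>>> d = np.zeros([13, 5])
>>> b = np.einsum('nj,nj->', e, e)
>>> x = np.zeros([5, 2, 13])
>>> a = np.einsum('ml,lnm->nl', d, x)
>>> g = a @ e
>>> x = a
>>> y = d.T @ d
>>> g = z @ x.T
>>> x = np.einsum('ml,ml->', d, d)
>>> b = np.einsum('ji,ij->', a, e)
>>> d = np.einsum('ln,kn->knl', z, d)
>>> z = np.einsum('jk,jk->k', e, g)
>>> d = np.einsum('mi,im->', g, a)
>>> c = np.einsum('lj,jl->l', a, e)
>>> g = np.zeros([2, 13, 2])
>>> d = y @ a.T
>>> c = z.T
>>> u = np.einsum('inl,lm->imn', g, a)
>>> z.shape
(2,)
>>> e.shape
(5, 2)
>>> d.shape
(5, 2)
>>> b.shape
()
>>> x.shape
()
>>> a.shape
(2, 5)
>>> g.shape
(2, 13, 2)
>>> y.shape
(5, 5)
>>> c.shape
(2,)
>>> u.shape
(2, 5, 13)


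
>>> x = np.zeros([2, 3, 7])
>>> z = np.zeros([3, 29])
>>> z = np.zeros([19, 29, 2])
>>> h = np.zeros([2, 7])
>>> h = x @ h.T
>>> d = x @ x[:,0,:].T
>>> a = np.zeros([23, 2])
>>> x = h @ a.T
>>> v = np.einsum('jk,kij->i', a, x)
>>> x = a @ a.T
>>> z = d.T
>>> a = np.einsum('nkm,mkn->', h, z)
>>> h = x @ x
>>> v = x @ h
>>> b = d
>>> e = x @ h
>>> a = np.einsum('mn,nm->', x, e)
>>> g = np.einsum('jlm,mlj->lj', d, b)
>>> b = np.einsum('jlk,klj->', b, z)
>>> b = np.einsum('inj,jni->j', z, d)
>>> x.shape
(23, 23)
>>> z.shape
(2, 3, 2)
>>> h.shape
(23, 23)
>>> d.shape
(2, 3, 2)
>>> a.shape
()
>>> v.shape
(23, 23)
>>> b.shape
(2,)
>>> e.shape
(23, 23)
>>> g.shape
(3, 2)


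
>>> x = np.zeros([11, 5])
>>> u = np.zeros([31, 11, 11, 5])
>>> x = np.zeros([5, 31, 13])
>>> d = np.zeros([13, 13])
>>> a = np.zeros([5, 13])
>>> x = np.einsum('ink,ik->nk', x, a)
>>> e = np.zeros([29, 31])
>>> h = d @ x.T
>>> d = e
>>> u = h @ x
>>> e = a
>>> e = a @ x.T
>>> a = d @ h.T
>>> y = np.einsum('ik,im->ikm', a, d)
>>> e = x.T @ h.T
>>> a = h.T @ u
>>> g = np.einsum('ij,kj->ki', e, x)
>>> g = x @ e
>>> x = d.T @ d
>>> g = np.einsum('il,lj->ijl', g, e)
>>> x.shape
(31, 31)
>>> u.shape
(13, 13)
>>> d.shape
(29, 31)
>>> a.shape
(31, 13)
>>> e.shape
(13, 13)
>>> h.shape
(13, 31)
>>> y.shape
(29, 13, 31)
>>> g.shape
(31, 13, 13)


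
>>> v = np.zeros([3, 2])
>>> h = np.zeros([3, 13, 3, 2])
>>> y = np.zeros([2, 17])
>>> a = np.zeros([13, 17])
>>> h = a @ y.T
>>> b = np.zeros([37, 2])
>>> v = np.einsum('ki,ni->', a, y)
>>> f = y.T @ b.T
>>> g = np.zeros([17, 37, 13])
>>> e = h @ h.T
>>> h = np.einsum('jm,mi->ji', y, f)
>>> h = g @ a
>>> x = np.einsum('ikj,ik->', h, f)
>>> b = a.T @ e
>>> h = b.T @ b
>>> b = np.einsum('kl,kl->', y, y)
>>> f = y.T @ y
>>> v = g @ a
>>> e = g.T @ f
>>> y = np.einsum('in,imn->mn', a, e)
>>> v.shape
(17, 37, 17)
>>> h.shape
(13, 13)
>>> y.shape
(37, 17)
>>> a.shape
(13, 17)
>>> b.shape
()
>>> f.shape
(17, 17)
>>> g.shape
(17, 37, 13)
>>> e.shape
(13, 37, 17)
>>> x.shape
()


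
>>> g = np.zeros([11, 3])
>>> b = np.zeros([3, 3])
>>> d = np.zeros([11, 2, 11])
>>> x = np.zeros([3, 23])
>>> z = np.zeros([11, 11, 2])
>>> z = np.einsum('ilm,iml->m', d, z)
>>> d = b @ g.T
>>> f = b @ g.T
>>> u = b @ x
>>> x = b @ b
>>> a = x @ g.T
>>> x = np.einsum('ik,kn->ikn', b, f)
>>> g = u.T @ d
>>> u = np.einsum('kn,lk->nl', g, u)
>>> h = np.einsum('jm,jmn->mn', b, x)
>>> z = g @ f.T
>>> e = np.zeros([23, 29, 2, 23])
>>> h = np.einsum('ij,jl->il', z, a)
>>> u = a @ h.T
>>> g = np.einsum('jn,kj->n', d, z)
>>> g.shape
(11,)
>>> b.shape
(3, 3)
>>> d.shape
(3, 11)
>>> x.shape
(3, 3, 11)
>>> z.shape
(23, 3)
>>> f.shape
(3, 11)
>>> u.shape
(3, 23)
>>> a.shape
(3, 11)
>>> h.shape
(23, 11)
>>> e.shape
(23, 29, 2, 23)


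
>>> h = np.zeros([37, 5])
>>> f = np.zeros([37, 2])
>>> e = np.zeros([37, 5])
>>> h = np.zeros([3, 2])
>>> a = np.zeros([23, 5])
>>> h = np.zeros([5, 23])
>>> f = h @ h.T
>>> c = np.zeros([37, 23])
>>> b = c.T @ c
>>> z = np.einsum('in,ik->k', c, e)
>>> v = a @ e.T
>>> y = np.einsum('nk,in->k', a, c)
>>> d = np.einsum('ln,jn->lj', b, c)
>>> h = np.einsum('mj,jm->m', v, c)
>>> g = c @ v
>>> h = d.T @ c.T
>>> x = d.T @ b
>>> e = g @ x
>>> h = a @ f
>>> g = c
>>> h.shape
(23, 5)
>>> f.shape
(5, 5)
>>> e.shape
(37, 23)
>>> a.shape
(23, 5)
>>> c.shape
(37, 23)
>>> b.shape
(23, 23)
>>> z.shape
(5,)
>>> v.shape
(23, 37)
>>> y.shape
(5,)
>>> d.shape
(23, 37)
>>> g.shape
(37, 23)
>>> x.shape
(37, 23)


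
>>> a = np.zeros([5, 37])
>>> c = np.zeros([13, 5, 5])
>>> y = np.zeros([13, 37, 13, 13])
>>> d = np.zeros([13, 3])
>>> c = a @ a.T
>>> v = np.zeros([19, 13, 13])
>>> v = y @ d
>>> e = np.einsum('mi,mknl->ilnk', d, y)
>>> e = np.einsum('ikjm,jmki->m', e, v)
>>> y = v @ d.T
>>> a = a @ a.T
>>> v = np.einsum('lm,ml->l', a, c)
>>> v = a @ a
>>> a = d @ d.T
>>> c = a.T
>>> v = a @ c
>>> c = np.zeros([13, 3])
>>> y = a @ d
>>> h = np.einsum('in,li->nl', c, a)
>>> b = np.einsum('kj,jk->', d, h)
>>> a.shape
(13, 13)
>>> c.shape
(13, 3)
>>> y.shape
(13, 3)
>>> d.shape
(13, 3)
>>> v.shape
(13, 13)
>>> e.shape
(37,)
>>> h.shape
(3, 13)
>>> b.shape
()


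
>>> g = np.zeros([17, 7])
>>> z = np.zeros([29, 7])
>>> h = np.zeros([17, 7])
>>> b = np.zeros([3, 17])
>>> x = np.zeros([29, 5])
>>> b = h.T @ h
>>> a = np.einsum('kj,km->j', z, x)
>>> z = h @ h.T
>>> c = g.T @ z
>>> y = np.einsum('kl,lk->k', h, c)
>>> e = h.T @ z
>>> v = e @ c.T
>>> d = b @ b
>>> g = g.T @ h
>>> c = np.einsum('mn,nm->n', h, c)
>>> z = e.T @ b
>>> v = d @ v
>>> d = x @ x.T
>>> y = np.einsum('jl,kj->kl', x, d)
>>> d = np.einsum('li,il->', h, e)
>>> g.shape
(7, 7)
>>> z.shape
(17, 7)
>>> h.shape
(17, 7)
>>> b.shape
(7, 7)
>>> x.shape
(29, 5)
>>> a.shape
(7,)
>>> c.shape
(7,)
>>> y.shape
(29, 5)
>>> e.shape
(7, 17)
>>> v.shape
(7, 7)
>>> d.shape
()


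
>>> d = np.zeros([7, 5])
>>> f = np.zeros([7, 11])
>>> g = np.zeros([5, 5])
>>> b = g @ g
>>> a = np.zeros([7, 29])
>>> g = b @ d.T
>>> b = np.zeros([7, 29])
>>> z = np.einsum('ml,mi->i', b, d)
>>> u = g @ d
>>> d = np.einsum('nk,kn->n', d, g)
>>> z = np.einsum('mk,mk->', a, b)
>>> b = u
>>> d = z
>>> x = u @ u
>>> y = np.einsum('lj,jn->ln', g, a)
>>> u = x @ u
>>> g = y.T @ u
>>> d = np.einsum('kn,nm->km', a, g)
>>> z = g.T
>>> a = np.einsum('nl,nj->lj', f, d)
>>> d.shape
(7, 5)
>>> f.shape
(7, 11)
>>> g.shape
(29, 5)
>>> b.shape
(5, 5)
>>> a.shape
(11, 5)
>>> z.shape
(5, 29)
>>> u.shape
(5, 5)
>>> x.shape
(5, 5)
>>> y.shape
(5, 29)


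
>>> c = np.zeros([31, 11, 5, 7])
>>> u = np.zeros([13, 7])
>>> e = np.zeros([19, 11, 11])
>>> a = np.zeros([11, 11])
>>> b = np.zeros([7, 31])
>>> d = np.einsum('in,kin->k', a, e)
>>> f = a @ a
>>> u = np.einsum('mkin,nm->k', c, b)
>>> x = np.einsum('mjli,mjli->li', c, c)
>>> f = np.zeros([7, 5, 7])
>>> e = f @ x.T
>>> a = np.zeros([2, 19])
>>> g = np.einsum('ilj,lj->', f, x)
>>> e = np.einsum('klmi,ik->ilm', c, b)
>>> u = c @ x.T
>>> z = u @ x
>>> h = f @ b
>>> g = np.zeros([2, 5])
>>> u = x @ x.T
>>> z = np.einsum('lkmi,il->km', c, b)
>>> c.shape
(31, 11, 5, 7)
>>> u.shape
(5, 5)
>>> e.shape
(7, 11, 5)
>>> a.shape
(2, 19)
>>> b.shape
(7, 31)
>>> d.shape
(19,)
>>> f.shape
(7, 5, 7)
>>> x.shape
(5, 7)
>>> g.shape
(2, 5)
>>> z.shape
(11, 5)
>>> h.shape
(7, 5, 31)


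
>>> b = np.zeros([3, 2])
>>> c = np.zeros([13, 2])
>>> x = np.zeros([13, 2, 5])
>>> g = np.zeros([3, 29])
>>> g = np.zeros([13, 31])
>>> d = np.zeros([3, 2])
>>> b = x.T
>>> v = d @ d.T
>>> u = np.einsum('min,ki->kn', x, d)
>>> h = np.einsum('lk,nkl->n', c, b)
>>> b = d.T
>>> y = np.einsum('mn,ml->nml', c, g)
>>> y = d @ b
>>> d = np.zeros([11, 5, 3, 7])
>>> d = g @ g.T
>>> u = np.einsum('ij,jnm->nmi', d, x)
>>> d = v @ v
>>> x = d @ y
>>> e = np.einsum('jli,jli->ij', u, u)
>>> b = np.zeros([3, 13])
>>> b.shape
(3, 13)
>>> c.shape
(13, 2)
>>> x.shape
(3, 3)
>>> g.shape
(13, 31)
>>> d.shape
(3, 3)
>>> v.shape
(3, 3)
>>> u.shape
(2, 5, 13)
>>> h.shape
(5,)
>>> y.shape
(3, 3)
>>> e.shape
(13, 2)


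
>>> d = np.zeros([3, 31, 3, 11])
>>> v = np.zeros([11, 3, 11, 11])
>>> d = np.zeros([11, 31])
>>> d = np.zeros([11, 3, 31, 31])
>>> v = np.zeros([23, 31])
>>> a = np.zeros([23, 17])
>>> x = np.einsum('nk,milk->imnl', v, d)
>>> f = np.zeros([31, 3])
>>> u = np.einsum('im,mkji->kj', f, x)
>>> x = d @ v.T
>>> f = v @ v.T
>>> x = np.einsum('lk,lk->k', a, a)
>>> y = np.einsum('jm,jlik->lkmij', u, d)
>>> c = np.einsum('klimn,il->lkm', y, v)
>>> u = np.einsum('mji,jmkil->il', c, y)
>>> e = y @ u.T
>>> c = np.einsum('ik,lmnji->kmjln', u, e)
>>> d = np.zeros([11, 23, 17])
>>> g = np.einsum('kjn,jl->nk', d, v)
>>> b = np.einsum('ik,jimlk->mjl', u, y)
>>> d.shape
(11, 23, 17)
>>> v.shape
(23, 31)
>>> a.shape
(23, 17)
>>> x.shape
(17,)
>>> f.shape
(23, 23)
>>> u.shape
(31, 11)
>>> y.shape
(3, 31, 23, 31, 11)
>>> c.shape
(11, 31, 31, 3, 23)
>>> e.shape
(3, 31, 23, 31, 31)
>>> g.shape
(17, 11)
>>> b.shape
(23, 3, 31)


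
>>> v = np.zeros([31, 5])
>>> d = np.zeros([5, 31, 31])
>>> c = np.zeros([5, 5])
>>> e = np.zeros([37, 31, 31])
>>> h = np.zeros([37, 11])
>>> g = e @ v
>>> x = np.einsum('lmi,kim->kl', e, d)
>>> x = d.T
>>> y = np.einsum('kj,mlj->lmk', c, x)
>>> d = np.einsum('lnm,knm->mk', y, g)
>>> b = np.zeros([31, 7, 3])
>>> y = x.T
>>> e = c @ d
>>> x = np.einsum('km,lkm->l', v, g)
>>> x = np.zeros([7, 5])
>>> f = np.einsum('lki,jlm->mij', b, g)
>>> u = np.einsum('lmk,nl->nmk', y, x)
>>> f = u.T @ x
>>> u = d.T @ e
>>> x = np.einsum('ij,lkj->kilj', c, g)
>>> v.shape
(31, 5)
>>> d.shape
(5, 37)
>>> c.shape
(5, 5)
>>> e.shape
(5, 37)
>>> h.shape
(37, 11)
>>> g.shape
(37, 31, 5)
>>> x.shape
(31, 5, 37, 5)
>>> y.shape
(5, 31, 31)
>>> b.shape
(31, 7, 3)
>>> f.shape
(31, 31, 5)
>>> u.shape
(37, 37)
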